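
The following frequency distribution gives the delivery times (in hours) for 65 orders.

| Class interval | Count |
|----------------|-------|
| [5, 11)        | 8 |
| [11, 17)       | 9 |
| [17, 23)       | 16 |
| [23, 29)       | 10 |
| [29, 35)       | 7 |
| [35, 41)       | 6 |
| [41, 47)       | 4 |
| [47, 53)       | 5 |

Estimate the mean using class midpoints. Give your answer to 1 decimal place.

25.4

Midpoints: 8, 14, 20, 26, 32, 38, 44, 50
Σfm = 8×8 + 9×14 + 16×20 + 10×26 + 7×32 + 6×38 + 4×44 + 5×50 = 1648
n = Σf = 65
Mean = 1648 / 65 = 25.3538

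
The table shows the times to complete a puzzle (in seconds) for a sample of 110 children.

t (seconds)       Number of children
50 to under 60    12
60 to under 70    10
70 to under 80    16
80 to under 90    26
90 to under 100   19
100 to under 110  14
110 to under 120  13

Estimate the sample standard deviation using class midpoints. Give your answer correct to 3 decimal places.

18.027

Midpoints: 55, 65, 75, 85, 95, 105, 115
n = 110, Σfm = 9490, mean = 86.2727
Σfm² = 854150
Σf(m − x̄)² = Σfm² − (Σfm)²/n = 854150 − 9490²/110 = 35421.8182
Sample variance = 35421.8182 / 109 = 324.9708
Standard deviation = √324.9708 = 18.0269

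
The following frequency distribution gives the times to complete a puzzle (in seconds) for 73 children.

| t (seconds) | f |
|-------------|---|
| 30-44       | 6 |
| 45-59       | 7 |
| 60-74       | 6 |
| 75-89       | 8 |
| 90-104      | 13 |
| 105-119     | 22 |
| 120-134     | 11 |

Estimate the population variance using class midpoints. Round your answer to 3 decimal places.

Midpoints: 37, 52, 67, 82, 97, 112, 127
n = 73, Σfm = 6766, mean = 92.6849
Σfm² = 683572
Σf(m − x̄)² = Σfm² − (Σfm)²/n = 683572 − 6766²/73 = 56465.7534
Population variance = 56465.7534 / 73 = 773.5035

773.503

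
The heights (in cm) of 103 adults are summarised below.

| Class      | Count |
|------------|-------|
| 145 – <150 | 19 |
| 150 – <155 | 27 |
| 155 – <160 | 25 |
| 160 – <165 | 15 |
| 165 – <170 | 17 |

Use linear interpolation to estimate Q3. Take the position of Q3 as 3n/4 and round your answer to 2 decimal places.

162.08

Cumulative frequencies: 19, 46, 71, 86, 103
n = 103; position = 3n/4 = 77.25.
This falls in the class 160 – <165: L = 160, F = 71, f = 15, h = 5.
Upper quartile ≈ 160 + ((77.25 − 71) / 15) × 5 = 162.0833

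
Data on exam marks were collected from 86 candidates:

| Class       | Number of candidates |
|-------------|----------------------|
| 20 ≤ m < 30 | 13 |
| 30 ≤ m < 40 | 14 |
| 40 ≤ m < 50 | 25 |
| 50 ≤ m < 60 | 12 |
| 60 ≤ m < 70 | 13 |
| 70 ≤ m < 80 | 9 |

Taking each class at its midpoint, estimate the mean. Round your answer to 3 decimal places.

47.907

Midpoints: 25, 35, 45, 55, 65, 75
Σfm = 13×25 + 14×35 + 25×45 + 12×55 + 13×65 + 9×75 = 4120
n = Σf = 86
Mean = 4120 / 86 = 47.9070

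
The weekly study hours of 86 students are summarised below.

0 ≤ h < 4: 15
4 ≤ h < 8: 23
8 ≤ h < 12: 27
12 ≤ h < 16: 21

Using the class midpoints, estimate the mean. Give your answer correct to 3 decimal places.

8.512

Midpoints: 2, 6, 10, 14
Σfm = 15×2 + 23×6 + 27×10 + 21×14 = 732
n = Σf = 86
Mean = 732 / 86 = 8.5116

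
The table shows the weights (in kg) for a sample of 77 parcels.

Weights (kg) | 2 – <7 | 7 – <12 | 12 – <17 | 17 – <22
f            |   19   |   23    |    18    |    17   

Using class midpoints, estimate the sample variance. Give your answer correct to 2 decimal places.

Midpoints: 4.5, 9.5, 14.5, 19.5
n = 77, Σfm = 896.5, mean = 11.6429
Σfm² = 12709.25
Σf(m − x̄)² = Σfm² − (Σfm)²/n = 12709.25 − 896.5²/77 = 2271.4286
Sample variance = 2271.4286 / 76 = 29.8872

29.89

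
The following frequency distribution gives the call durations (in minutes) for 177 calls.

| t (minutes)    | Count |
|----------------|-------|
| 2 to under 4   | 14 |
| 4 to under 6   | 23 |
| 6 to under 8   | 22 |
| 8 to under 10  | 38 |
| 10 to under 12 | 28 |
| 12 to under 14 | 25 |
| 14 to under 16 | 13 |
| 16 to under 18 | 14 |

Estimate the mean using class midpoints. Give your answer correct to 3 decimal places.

Midpoints: 3, 5, 7, 9, 11, 13, 15, 17
Σfm = 14×3 + 23×5 + 22×7 + 38×9 + 28×11 + 25×13 + 13×15 + 14×17 = 1719
n = Σf = 177
Mean = 1719 / 177 = 9.7119

9.712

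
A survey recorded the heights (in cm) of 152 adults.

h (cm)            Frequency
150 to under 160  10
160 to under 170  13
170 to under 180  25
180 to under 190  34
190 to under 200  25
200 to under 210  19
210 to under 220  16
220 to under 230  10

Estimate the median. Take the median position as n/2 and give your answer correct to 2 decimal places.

Cumulative frequencies: 10, 23, 48, 82, 107, 126, 142, 152
n = 152; position = n/2 = 76.
This falls in the class 180 to under 190: L = 180, F = 48, f = 34, h = 10.
Median ≈ 180 + ((76 − 48) / 34) × 10 = 188.2353

188.24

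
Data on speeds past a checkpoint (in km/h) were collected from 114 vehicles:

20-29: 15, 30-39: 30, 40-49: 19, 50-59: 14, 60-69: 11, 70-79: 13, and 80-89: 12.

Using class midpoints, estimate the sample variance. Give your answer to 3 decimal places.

373.614

Midpoints: 24.5, 34.5, 44.5, 54.5, 64.5, 74.5, 84.5
n = 114, Σfm = 5703, mean = 50.0263
Σfm² = 327518.5
Σf(m − x̄)² = Σfm² − (Σfm)²/n = 327518.5 − 5703²/114 = 42218.4211
Sample variance = 42218.4211 / 113 = 373.6143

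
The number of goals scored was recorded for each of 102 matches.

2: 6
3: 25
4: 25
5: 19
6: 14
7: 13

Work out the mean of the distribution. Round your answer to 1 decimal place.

Values: 2, 3, 4, 5, 6, 7
Σfx = 6×2 + 25×3 + 25×4 + 19×5 + 14×6 + 13×7 = 457
n = Σf = 102
Mean = 457 / 102 = 4.4804

4.5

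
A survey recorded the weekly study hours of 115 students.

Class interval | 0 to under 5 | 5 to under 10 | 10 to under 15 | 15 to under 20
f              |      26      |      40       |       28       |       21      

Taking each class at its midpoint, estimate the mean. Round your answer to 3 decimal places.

Midpoints: 2.5, 7.5, 12.5, 17.5
Σfm = 26×2.5 + 40×7.5 + 28×12.5 + 21×17.5 = 1082.5
n = Σf = 115
Mean = 1082.5 / 115 = 9.4130

9.413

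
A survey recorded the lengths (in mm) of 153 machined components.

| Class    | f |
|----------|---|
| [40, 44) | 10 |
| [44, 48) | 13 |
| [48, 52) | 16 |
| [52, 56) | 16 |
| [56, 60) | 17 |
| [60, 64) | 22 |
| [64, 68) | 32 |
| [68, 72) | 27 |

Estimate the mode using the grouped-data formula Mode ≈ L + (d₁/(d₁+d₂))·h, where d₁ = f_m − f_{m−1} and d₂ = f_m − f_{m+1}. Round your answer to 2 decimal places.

66.67

Modal class: [64, 68) (highest frequency 32).
d₁ = 32 − 22 = 10, d₂ = 32 − 27 = 5
Mode ≈ 64 + (10/(10+5)) × 4 = 64 + 2.6667 = 66.6667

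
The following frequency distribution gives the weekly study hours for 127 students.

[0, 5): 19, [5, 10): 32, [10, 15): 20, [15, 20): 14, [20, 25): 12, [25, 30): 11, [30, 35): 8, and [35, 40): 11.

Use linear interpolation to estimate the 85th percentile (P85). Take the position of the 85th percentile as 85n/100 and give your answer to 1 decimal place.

30.0

Cumulative frequencies: 19, 51, 71, 85, 97, 108, 116, 127
n = 127; position = 85n/100 = 107.95.
This falls in the class [25, 30): L = 25, F = 97, f = 11, h = 5.
85th percentile ≈ 25 + ((107.95 − 97) / 11) × 5 = 29.9773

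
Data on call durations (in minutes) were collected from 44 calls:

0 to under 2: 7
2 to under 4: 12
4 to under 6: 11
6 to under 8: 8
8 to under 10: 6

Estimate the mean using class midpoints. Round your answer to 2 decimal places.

Midpoints: 1, 3, 5, 7, 9
Σfm = 7×1 + 12×3 + 11×5 + 8×7 + 6×9 = 208
n = Σf = 44
Mean = 208 / 44 = 4.7273

4.73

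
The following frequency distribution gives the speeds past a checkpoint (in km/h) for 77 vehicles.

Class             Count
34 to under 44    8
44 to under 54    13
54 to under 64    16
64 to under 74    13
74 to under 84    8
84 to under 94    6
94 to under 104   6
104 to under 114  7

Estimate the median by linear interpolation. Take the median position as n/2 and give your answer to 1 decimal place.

Cumulative frequencies: 8, 21, 37, 50, 58, 64, 70, 77
n = 77; position = n/2 = 38.5.
This falls in the class 64 to under 74: L = 64, F = 37, f = 13, h = 10.
Median ≈ 64 + ((38.5 − 37) / 13) × 10 = 65.1538

65.2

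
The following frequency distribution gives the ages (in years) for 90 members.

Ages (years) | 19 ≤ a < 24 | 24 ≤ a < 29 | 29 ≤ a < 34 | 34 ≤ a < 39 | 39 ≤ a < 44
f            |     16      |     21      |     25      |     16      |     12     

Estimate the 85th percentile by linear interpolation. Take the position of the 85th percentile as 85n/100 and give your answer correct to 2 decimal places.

38.53

Cumulative frequencies: 16, 37, 62, 78, 90
n = 90; position = 85n/100 = 76.5.
This falls in the class 34 ≤ a < 39: L = 34, F = 62, f = 16, h = 5.
85th percentile ≈ 34 + ((76.5 − 62) / 16) × 5 = 38.5312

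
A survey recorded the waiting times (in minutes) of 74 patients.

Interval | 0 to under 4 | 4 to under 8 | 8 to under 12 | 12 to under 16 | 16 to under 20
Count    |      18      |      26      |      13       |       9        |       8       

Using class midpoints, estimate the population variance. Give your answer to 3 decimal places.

Midpoints: 2, 6, 10, 14, 18
n = 74, Σfm = 592, mean = 8.0000
Σfm² = 6664
Σf(m − x̄)² = Σfm² − (Σfm)²/n = 6664 − 592²/74 = 1928.0000
Population variance = 1928.0000 / 74 = 26.0541

26.054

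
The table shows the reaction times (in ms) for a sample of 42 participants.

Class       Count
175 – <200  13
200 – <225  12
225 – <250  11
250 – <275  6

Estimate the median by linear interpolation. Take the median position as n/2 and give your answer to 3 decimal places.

Cumulative frequencies: 13, 25, 36, 42
n = 42; position = n/2 = 21.
This falls in the class 200 – <225: L = 200, F = 13, f = 12, h = 25.
Median ≈ 200 + ((21 − 13) / 12) × 25 = 216.6667

216.667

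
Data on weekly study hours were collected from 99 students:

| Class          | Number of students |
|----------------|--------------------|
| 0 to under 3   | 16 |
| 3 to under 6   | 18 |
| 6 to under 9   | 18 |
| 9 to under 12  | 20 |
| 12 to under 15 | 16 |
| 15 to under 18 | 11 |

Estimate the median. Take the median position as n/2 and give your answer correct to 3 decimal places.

Cumulative frequencies: 16, 34, 52, 72, 88, 99
n = 99; position = n/2 = 49.5.
This falls in the class 6 to under 9: L = 6, F = 34, f = 18, h = 3.
Median ≈ 6 + ((49.5 − 34) / 18) × 3 = 8.5833

8.583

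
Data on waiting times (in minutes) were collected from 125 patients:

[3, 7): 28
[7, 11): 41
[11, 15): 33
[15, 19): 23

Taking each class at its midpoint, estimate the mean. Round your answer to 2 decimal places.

Midpoints: 5, 9, 13, 17
Σfm = 28×5 + 41×9 + 33×13 + 23×17 = 1329
n = Σf = 125
Mean = 1329 / 125 = 10.6320

10.63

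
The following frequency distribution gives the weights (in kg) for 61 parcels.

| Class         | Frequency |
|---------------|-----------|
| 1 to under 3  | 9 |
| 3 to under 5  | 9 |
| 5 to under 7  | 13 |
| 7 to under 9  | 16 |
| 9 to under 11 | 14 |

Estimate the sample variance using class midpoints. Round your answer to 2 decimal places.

7.48

Midpoints: 2, 4, 6, 8, 10
n = 61, Σfm = 400, mean = 6.5574
Σfm² = 3072
Σf(m − x̄)² = Σfm² − (Σfm)²/n = 3072 − 400²/61 = 449.0492
Sample variance = 449.0492 / 60 = 7.4842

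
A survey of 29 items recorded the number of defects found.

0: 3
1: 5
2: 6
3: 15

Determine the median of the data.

Cumulative frequencies: 3, 8, 14, 29
n = 29, so the median is the value in position (n+1)/2 = 15.
Position 15 falls at value 3.

3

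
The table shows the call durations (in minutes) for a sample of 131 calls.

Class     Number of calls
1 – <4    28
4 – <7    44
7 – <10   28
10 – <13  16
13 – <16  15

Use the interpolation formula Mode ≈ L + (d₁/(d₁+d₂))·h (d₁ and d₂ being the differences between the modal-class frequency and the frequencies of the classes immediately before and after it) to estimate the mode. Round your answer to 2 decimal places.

Modal class: 4 – <7 (highest frequency 44).
d₁ = 44 − 28 = 16, d₂ = 44 − 28 = 16
Mode ≈ 4 + (16/(16+16)) × 3 = 4 + 1.5000 = 5.5000

5.50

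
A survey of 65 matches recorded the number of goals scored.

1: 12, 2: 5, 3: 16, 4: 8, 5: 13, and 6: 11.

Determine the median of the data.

Cumulative frequencies: 12, 17, 33, 41, 54, 65
n = 65, so the median is the value in position (n+1)/2 = 33.
Position 33 falls at value 3.

3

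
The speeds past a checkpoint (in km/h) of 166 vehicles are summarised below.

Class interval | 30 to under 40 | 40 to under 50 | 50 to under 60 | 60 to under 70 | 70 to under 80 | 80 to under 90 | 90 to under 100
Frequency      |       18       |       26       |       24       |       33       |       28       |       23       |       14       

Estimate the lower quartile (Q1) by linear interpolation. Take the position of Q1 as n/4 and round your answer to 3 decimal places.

49.038

Cumulative frequencies: 18, 44, 68, 101, 129, 152, 166
n = 166; position = n/4 = 41.5.
This falls in the class 40 to under 50: L = 40, F = 18, f = 26, h = 10.
Lower quartile ≈ 40 + ((41.5 − 18) / 26) × 10 = 49.0385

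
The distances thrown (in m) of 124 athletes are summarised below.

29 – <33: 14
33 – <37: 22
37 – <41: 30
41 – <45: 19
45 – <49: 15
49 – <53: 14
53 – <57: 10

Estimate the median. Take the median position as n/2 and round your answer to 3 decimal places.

Cumulative frequencies: 14, 36, 66, 85, 100, 114, 124
n = 124; position = n/2 = 62.
This falls in the class 37 – <41: L = 37, F = 36, f = 30, h = 4.
Median ≈ 37 + ((62 − 36) / 30) × 4 = 40.4667

40.467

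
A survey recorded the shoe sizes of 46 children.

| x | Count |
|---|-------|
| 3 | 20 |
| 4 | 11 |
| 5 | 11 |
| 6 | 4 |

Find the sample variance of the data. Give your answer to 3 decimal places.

1.044

Values: 3, 4, 5, 6
n = 46, Σfx = 183, mean = 3.9783
Σfx² = 775
Σf(x − x̄)² = Σfx² − (Σfx)²/n = 775 − 183²/46 = 46.9783
Sample variance = 46.9783 / 45 = 1.0440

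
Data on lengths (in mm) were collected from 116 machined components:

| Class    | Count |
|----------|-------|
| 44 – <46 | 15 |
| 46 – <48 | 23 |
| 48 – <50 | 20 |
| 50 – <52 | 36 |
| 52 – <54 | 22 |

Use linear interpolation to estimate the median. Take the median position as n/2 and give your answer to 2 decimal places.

Cumulative frequencies: 15, 38, 58, 94, 116
n = 116; position = n/2 = 58.
This falls in the class 48 – <50: L = 48, F = 38, f = 20, h = 2.
Median ≈ 48 + ((58 − 38) / 20) × 2 = 50.0000

50.00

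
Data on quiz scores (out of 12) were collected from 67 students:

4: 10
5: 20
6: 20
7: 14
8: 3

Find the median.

6

Cumulative frequencies: 10, 30, 50, 64, 67
n = 67, so the median is the value in position (n+1)/2 = 34.
Position 34 falls at value 6.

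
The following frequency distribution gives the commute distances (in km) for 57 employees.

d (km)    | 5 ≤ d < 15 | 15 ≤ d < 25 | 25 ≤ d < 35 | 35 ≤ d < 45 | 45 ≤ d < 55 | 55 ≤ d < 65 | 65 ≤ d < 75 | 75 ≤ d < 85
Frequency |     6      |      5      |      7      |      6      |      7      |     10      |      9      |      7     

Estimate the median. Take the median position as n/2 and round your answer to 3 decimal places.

Cumulative frequencies: 6, 11, 18, 24, 31, 41, 50, 57
n = 57; position = n/2 = 28.5.
This falls in the class 45 ≤ d < 55: L = 45, F = 24, f = 7, h = 10.
Median ≈ 45 + ((28.5 − 24) / 7) × 10 = 51.4286

51.429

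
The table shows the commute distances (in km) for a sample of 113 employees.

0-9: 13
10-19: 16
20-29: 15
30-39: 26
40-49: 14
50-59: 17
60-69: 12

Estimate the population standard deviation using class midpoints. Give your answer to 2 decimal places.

18.48

Midpoints: 4.5, 14.5, 24.5, 34.5, 44.5, 54.5, 64.5
n = 113, Σfm = 3878.5, mean = 34.3230
Σfm² = 171718.25
Σf(m − x̄)² = Σfm² − (Σfm)²/n = 171718.25 − 3878.5²/113 = 38596.4602
Population variance = 38596.4602 / 113 = 341.5616
Standard deviation = √341.5616 = 18.4814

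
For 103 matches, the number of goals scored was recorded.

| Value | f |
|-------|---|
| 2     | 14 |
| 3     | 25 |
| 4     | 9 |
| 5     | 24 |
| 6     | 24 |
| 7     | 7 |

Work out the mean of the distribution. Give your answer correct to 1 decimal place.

4.4

Values: 2, 3, 4, 5, 6, 7
Σfx = 14×2 + 25×3 + 9×4 + 24×5 + 24×6 + 7×7 = 452
n = Σf = 103
Mean = 452 / 103 = 4.3883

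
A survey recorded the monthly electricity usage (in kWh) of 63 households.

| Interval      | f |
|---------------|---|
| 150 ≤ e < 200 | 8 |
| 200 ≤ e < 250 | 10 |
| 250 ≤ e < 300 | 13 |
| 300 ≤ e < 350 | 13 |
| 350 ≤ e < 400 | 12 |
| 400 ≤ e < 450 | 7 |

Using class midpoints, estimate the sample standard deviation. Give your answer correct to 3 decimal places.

77.706

Midpoints: 175, 225, 275, 325, 375, 425
n = 63, Σfm = 18925, mean = 300.3968
Σfm² = 6059375
Σf(m − x̄)² = Σfm² − (Σfm)²/n = 6059375 − 18925²/63 = 374365.0794
Sample variance = 374365.0794 / 62 = 6038.1464
Standard deviation = √6038.1464 = 77.7055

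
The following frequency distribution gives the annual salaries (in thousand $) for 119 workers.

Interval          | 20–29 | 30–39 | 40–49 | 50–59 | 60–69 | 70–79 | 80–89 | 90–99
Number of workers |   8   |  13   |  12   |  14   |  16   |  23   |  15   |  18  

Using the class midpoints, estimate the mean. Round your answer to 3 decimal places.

Midpoints: 24.5, 34.5, 44.5, 54.5, 64.5, 74.5, 84.5, 94.5
Σfm = 8×24.5 + 13×34.5 + 12×44.5 + 14×54.5 + 16×64.5 + 23×74.5 + 15×84.5 + 18×94.5 = 7655.5
n = Σf = 119
Mean = 7655.5 / 119 = 64.3319

64.332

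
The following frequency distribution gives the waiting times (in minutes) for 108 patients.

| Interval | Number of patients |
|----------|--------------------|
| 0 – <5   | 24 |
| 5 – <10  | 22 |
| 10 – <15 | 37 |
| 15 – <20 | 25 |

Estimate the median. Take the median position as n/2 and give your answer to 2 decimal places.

Cumulative frequencies: 24, 46, 83, 108
n = 108; position = n/2 = 54.
This falls in the class 10 – <15: L = 10, F = 46, f = 37, h = 5.
Median ≈ 10 + ((54 − 46) / 37) × 5 = 11.0811

11.08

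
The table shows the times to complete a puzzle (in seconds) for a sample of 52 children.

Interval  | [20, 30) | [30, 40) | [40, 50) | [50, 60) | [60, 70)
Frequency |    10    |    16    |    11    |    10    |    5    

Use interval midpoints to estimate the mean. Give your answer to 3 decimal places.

Midpoints: 25, 35, 45, 55, 65
Σfm = 10×25 + 16×35 + 11×45 + 10×55 + 5×65 = 2180
n = Σf = 52
Mean = 2180 / 52 = 41.9231

41.923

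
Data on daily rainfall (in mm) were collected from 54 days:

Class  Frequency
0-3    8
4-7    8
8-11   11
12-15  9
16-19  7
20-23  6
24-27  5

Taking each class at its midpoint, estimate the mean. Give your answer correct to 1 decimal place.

Midpoints: 1.5, 5.5, 9.5, 13.5, 17.5, 21.5, 25.5
Σfm = 8×1.5 + 8×5.5 + 11×9.5 + 9×13.5 + 7×17.5 + 6×21.5 + 5×25.5 = 661
n = Σf = 54
Mean = 661 / 54 = 12.2407

12.2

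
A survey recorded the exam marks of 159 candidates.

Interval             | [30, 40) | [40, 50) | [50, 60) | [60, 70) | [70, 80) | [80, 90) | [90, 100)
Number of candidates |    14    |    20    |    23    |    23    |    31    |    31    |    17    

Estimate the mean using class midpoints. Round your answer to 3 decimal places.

67.453

Midpoints: 35, 45, 55, 65, 75, 85, 95
Σfm = 14×35 + 20×45 + 23×55 + 23×65 + 31×75 + 31×85 + 17×95 = 10725
n = Σf = 159
Mean = 10725 / 159 = 67.4528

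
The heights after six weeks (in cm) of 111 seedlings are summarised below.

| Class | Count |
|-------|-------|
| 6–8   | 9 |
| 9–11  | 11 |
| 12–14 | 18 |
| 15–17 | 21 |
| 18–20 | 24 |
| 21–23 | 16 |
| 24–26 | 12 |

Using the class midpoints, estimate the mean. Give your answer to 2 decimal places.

16.68

Midpoints: 7, 10, 13, 16, 19, 22, 25
Σfm = 9×7 + 11×10 + 18×13 + 21×16 + 24×19 + 16×22 + 12×25 = 1851
n = Σf = 111
Mean = 1851 / 111 = 16.6757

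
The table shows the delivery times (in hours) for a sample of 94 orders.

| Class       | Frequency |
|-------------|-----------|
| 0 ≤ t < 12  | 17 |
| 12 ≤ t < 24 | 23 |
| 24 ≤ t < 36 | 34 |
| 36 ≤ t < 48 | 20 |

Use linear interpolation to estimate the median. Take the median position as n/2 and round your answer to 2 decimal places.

Cumulative frequencies: 17, 40, 74, 94
n = 94; position = n/2 = 47.
This falls in the class 24 ≤ t < 36: L = 24, F = 40, f = 34, h = 12.
Median ≈ 24 + ((47 − 40) / 34) × 12 = 26.4706

26.47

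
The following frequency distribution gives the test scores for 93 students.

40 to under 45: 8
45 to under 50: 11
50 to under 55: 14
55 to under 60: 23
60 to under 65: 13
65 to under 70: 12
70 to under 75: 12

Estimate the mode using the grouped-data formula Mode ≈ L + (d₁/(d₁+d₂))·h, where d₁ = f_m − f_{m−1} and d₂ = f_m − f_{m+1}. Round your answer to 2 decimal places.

57.37

Modal class: 55 to under 60 (highest frequency 23).
d₁ = 23 − 14 = 9, d₂ = 23 − 13 = 10
Mode ≈ 55 + (9/(9+10)) × 5 = 55 + 2.3684 = 57.3684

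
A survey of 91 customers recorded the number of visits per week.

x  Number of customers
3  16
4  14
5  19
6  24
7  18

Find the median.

5

Cumulative frequencies: 16, 30, 49, 73, 91
n = 91, so the median is the value in position (n+1)/2 = 46.
Position 46 falls at value 5.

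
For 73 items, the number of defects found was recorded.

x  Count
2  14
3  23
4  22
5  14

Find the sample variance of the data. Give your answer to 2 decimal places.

1.03

Values: 2, 3, 4, 5
n = 73, Σfx = 255, mean = 3.4932
Σfx² = 965
Σf(x − x̄)² = Σfx² − (Σfx)²/n = 965 − 255²/73 = 74.2466
Sample variance = 74.2466 / 72 = 1.0312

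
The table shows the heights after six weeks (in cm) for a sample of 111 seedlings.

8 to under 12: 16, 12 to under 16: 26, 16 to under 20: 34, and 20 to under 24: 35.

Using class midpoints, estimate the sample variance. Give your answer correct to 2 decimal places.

Midpoints: 10, 14, 18, 22
n = 111, Σfm = 1906, mean = 17.1712
Σfm² = 34652
Σf(m − x̄)² = Σfm² − (Σfm)²/n = 34652 − 1906²/111 = 1923.7477
Sample variance = 1923.7477 / 110 = 17.4886

17.49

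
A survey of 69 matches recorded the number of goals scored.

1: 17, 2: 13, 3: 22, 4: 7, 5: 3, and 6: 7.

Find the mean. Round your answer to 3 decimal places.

2.812

Values: 1, 2, 3, 4, 5, 6
Σfx = 17×1 + 13×2 + 22×3 + 7×4 + 3×5 + 7×6 = 194
n = Σf = 69
Mean = 194 / 69 = 2.8116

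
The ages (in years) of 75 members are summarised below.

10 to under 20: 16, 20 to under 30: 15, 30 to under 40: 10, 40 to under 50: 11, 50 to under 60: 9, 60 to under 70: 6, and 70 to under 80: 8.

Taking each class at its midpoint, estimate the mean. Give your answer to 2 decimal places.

Midpoints: 15, 25, 35, 45, 55, 65, 75
Σfm = 16×15 + 15×25 + 10×35 + 11×45 + 9×55 + 6×65 + 8×75 = 2945
n = Σf = 75
Mean = 2945 / 75 = 39.2667

39.27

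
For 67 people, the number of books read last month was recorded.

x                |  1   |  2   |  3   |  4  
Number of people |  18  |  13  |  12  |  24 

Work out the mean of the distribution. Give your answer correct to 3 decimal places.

Values: 1, 2, 3, 4
Σfx = 18×1 + 13×2 + 12×3 + 24×4 = 176
n = Σf = 67
Mean = 176 / 67 = 2.6269

2.627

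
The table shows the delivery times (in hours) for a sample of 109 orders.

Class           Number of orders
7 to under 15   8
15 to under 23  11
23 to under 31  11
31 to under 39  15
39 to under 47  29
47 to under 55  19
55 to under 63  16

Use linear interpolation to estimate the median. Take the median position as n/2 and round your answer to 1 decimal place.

41.6

Cumulative frequencies: 8, 19, 30, 45, 74, 93, 109
n = 109; position = n/2 = 54.5.
This falls in the class 39 to under 47: L = 39, F = 45, f = 29, h = 8.
Median ≈ 39 + ((54.5 − 45) / 29) × 8 = 41.6207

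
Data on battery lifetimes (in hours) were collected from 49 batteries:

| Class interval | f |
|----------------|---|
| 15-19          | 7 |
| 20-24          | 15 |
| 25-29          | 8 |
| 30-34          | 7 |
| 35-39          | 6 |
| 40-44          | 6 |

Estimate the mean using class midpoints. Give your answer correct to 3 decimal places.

27.816

Midpoints: 17, 22, 27, 32, 37, 42
Σfm = 7×17 + 15×22 + 8×27 + 7×32 + 6×37 + 6×42 = 1363
n = Σf = 49
Mean = 1363 / 49 = 27.8163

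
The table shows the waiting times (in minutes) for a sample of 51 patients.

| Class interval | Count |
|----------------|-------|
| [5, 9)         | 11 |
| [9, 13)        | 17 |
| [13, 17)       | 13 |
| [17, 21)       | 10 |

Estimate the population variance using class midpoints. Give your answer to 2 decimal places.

17.10

Midpoints: 7, 11, 15, 19
n = 51, Σfm = 649, mean = 12.7255
Σfm² = 9131
Σf(m − x̄)² = Σfm² − (Σfm)²/n = 9131 − 649²/51 = 872.1569
Population variance = 872.1569 / 51 = 17.1011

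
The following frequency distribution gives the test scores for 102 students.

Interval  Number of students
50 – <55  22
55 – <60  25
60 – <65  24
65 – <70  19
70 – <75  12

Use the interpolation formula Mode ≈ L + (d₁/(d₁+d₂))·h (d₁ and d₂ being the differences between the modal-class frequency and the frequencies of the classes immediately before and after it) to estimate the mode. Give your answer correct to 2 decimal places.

Modal class: 55 – <60 (highest frequency 25).
d₁ = 25 − 22 = 3, d₂ = 25 − 24 = 1
Mode ≈ 55 + (3/(3+1)) × 5 = 55 + 3.7500 = 58.7500

58.75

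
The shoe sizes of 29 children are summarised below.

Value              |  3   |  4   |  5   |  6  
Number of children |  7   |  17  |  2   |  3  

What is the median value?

Cumulative frequencies: 7, 24, 26, 29
n = 29, so the median is the value in position (n+1)/2 = 15.
Position 15 falls at value 4.

4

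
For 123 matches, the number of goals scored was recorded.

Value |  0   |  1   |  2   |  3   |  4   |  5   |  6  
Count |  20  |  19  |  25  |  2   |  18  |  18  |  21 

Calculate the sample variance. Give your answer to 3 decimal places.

Values: 0, 1, 2, 3, 4, 5, 6
n = 123, Σfx = 363, mean = 2.9512
Σfx² = 1631
Σf(x − x̄)² = Σfx² − (Σfx)²/n = 1631 − 363²/123 = 559.7073
Sample variance = 559.7073 / 122 = 4.5878

4.588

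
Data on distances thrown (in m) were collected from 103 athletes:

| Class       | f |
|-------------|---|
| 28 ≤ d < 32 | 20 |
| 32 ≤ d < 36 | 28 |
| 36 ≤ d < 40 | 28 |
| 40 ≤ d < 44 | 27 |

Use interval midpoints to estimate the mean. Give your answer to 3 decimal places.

36.408

Midpoints: 30, 34, 38, 42
Σfm = 20×30 + 28×34 + 28×38 + 27×42 = 3750
n = Σf = 103
Mean = 3750 / 103 = 36.4078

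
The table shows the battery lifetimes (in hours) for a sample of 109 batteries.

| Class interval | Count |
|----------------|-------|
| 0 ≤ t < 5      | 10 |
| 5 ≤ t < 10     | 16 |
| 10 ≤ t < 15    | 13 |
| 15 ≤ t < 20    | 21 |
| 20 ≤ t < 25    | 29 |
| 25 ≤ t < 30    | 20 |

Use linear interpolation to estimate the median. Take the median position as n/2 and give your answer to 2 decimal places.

18.69

Cumulative frequencies: 10, 26, 39, 60, 89, 109
n = 109; position = n/2 = 54.5.
This falls in the class 15 ≤ t < 20: L = 15, F = 39, f = 21, h = 5.
Median ≈ 15 + ((54.5 − 39) / 21) × 5 = 18.6905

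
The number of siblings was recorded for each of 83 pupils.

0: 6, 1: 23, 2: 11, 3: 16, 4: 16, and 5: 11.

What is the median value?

Cumulative frequencies: 6, 29, 40, 56, 72, 83
n = 83, so the median is the value in position (n+1)/2 = 42.
Position 42 falls at value 3.

3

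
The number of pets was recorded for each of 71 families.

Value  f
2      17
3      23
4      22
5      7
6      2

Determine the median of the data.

Cumulative frequencies: 17, 40, 62, 69, 71
n = 71, so the median is the value in position (n+1)/2 = 36.
Position 36 falls at value 3.

3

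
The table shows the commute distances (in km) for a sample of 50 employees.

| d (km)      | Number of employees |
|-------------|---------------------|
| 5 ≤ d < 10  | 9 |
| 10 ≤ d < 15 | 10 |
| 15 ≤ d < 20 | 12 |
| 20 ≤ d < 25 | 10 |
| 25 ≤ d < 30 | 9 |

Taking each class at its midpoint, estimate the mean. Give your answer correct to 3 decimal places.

17.500

Midpoints: 7.5, 12.5, 17.5, 22.5, 27.5
Σfm = 9×7.5 + 10×12.5 + 12×17.5 + 10×22.5 + 9×27.5 = 875
n = Σf = 50
Mean = 875 / 50 = 17.5000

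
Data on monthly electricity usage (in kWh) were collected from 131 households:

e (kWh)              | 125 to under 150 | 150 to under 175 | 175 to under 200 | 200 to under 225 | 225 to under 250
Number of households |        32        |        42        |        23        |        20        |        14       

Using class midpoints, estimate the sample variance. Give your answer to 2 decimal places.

Midpoints: 137.5, 162.5, 187.5, 212.5, 237.5
n = 131, Σfm = 23112.5, mean = 176.4313
Σfm² = 4215468.75
Σf(m − x̄)² = Σfm² − (Σfm)²/n = 4215468.75 − 23112.5²/131 = 137700.3817
Sample variance = 137700.3817 / 130 = 1059.2337

1059.23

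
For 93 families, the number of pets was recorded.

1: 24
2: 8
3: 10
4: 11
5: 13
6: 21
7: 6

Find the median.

4

Cumulative frequencies: 24, 32, 42, 53, 66, 87, 93
n = 93, so the median is the value in position (n+1)/2 = 47.
Position 47 falls at value 4.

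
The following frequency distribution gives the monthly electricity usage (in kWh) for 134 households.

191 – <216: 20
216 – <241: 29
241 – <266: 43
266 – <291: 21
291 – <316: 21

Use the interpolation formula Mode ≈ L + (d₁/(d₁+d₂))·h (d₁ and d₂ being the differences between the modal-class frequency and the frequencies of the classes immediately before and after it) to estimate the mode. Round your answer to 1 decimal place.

Modal class: 241 – <266 (highest frequency 43).
d₁ = 43 − 29 = 14, d₂ = 43 − 21 = 22
Mode ≈ 241 + (14/(14+22)) × 25 = 241 + 9.7222 = 250.7222

250.7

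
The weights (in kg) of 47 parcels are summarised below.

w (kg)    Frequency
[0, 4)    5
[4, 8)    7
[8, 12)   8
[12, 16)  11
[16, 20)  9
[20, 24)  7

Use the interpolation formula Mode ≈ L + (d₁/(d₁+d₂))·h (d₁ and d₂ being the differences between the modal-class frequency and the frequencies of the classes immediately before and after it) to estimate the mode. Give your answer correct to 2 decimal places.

Modal class: [12, 16) (highest frequency 11).
d₁ = 11 − 8 = 3, d₂ = 11 − 9 = 2
Mode ≈ 12 + (3/(3+2)) × 4 = 12 + 2.4000 = 14.4000

14.40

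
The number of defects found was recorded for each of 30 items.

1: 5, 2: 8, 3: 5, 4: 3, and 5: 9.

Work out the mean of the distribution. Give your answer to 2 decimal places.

3.10

Values: 1, 2, 3, 4, 5
Σfx = 5×1 + 8×2 + 5×3 + 3×4 + 9×5 = 93
n = Σf = 30
Mean = 93 / 30 = 3.1000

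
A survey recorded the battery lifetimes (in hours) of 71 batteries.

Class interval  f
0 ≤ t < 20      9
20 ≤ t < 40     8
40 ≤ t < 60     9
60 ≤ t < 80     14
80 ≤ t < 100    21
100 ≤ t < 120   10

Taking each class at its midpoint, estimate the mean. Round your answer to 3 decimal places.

66.901

Midpoints: 10, 30, 50, 70, 90, 110
Σfm = 9×10 + 8×30 + 9×50 + 14×70 + 21×90 + 10×110 = 4750
n = Σf = 71
Mean = 4750 / 71 = 66.9014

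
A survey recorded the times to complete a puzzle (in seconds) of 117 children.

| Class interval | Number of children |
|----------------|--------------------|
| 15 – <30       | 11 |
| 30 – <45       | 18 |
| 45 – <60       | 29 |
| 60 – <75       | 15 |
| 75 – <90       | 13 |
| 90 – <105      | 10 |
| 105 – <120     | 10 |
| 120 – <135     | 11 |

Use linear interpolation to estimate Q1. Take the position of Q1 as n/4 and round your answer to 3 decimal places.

Cumulative frequencies: 11, 29, 58, 73, 86, 96, 106, 117
n = 117; position = n/4 = 29.25.
This falls in the class 45 – <60: L = 45, F = 29, f = 29, h = 15.
Lower quartile ≈ 45 + ((29.25 − 29) / 29) × 15 = 45.1293

45.129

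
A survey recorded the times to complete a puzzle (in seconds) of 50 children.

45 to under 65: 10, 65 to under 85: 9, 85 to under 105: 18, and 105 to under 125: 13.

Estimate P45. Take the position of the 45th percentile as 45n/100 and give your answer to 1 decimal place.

Cumulative frequencies: 10, 19, 37, 50
n = 50; position = 45n/100 = 22.5.
This falls in the class 85 to under 105: L = 85, F = 19, f = 18, h = 20.
45th percentile ≈ 85 + ((22.5 − 19) / 18) × 20 = 88.8889

88.9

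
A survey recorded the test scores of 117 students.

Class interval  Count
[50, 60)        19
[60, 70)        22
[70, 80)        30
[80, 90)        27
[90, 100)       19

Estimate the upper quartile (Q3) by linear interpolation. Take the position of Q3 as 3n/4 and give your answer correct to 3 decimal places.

Cumulative frequencies: 19, 41, 71, 98, 117
n = 117; position = 3n/4 = 87.75.
This falls in the class [80, 90): L = 80, F = 71, f = 27, h = 10.
Upper quartile ≈ 80 + ((87.75 − 71) / 27) × 10 = 86.2037

86.204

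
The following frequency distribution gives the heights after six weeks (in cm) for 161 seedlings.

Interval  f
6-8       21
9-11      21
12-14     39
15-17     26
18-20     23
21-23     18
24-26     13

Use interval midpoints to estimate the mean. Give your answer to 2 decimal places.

Midpoints: 7, 10, 13, 16, 19, 22, 25
Σfm = 21×7 + 21×10 + 39×13 + 26×16 + 23×19 + 18×22 + 13×25 = 2438
n = Σf = 161
Mean = 2438 / 161 = 15.1429

15.14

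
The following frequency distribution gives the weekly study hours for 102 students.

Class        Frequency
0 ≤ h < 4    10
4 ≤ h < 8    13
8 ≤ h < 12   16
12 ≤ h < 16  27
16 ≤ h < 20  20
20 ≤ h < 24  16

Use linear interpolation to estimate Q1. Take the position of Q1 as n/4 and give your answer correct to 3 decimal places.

Cumulative frequencies: 10, 23, 39, 66, 86, 102
n = 102; position = n/4 = 25.5.
This falls in the class 8 ≤ h < 12: L = 8, F = 23, f = 16, h = 4.
Lower quartile ≈ 8 + ((25.5 − 23) / 16) × 4 = 8.6250

8.625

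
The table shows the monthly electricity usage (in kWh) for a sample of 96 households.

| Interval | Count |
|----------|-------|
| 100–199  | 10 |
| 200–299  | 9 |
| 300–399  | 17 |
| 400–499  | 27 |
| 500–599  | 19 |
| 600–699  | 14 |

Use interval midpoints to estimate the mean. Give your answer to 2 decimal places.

430.75

Midpoints: 149.5, 249.5, 349.5, 449.5, 549.5, 649.5
Σfm = 10×149.5 + 9×249.5 + 17×349.5 + 27×449.5 + 19×549.5 + 14×649.5 = 41352
n = Σf = 96
Mean = 41352 / 96 = 430.7500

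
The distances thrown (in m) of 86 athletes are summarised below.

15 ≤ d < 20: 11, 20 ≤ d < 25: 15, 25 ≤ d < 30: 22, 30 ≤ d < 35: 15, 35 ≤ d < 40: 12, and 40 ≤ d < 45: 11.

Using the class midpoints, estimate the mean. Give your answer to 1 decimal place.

Midpoints: 17.5, 22.5, 27.5, 32.5, 37.5, 42.5
Σfm = 11×17.5 + 15×22.5 + 22×27.5 + 15×32.5 + 12×37.5 + 11×42.5 = 2540
n = Σf = 86
Mean = 2540 / 86 = 29.5349

29.5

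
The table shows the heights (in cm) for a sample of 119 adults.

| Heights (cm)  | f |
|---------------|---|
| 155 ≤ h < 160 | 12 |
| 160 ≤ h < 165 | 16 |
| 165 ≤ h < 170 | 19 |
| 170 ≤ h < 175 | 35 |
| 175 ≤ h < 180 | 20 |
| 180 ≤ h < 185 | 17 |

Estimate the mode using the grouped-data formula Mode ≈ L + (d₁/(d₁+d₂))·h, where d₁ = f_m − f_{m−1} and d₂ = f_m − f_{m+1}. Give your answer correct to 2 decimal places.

Modal class: 170 ≤ h < 175 (highest frequency 35).
d₁ = 35 − 19 = 16, d₂ = 35 − 20 = 15
Mode ≈ 170 + (16/(16+15)) × 5 = 170 + 2.5806 = 172.5806

172.58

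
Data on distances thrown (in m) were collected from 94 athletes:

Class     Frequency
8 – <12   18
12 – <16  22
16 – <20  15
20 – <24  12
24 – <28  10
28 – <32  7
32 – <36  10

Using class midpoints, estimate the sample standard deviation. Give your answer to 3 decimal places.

7.826

Midpoints: 10, 14, 18, 22, 26, 30, 34
n = 94, Σfm = 1832, mean = 19.4894
Σfm² = 41400
Σf(m − x̄)² = Σfm² − (Σfm)²/n = 41400 − 1832²/94 = 5695.4894
Sample variance = 5695.4894 / 93 = 61.2418
Standard deviation = √61.2418 = 7.8257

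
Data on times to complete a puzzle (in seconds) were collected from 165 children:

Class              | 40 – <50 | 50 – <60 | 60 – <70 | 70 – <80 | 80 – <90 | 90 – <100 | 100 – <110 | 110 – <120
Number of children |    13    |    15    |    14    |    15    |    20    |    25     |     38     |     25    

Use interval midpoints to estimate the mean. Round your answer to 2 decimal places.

Midpoints: 45, 55, 65, 75, 85, 95, 105, 115
Σfm = 13×45 + 15×55 + 14×65 + 15×75 + 20×85 + 25×95 + 38×105 + 25×115 = 14385
n = Σf = 165
Mean = 14385 / 165 = 87.1818

87.18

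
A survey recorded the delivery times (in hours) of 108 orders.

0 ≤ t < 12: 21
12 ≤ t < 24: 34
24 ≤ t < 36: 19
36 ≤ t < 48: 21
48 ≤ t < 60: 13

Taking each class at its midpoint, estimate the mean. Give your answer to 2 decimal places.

26.78

Midpoints: 6, 18, 30, 42, 54
Σfm = 21×6 + 34×18 + 19×30 + 21×42 + 13×54 = 2892
n = Σf = 108
Mean = 2892 / 108 = 26.7778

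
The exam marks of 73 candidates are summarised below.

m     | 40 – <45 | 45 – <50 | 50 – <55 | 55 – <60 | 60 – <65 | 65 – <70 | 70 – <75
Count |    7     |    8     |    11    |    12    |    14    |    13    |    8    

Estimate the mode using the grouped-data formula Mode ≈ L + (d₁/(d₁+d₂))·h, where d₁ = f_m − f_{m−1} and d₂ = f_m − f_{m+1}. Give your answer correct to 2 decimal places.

Modal class: 60 – <65 (highest frequency 14).
d₁ = 14 − 12 = 2, d₂ = 14 − 13 = 1
Mode ≈ 60 + (2/(2+1)) × 5 = 60 + 3.3333 = 63.3333

63.33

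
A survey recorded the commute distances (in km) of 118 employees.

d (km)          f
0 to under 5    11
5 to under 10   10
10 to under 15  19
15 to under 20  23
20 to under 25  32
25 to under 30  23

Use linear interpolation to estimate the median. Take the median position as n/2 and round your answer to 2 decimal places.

19.13

Cumulative frequencies: 11, 21, 40, 63, 95, 118
n = 118; position = n/2 = 59.
This falls in the class 15 to under 20: L = 15, F = 40, f = 23, h = 5.
Median ≈ 15 + ((59 − 40) / 23) × 5 = 19.1304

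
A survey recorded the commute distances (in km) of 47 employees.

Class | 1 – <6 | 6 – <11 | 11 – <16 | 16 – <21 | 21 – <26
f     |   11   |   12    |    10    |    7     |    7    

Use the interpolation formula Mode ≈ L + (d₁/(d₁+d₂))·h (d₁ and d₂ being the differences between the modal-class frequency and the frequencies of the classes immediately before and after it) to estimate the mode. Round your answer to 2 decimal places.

Modal class: 6 – <11 (highest frequency 12).
d₁ = 12 − 11 = 1, d₂ = 12 − 10 = 2
Mode ≈ 6 + (1/(1+2)) × 5 = 6 + 1.6667 = 7.6667

7.67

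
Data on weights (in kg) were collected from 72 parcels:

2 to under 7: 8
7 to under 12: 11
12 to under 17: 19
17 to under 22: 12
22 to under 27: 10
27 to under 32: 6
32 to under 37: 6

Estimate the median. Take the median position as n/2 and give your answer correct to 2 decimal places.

Cumulative frequencies: 8, 19, 38, 50, 60, 66, 72
n = 72; position = n/2 = 36.
This falls in the class 12 to under 17: L = 12, F = 19, f = 19, h = 5.
Median ≈ 12 + ((36 − 19) / 19) × 5 = 16.4737

16.47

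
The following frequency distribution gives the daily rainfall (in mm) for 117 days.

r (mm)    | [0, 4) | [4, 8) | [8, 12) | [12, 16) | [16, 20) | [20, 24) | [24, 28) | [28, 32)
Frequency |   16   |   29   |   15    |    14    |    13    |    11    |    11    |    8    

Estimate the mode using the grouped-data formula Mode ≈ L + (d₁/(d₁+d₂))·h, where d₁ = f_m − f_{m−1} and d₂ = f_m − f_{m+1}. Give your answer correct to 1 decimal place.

Modal class: [4, 8) (highest frequency 29).
d₁ = 29 − 16 = 13, d₂ = 29 − 15 = 14
Mode ≈ 4 + (13/(13+14)) × 4 = 4 + 1.9259 = 5.9259

5.9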